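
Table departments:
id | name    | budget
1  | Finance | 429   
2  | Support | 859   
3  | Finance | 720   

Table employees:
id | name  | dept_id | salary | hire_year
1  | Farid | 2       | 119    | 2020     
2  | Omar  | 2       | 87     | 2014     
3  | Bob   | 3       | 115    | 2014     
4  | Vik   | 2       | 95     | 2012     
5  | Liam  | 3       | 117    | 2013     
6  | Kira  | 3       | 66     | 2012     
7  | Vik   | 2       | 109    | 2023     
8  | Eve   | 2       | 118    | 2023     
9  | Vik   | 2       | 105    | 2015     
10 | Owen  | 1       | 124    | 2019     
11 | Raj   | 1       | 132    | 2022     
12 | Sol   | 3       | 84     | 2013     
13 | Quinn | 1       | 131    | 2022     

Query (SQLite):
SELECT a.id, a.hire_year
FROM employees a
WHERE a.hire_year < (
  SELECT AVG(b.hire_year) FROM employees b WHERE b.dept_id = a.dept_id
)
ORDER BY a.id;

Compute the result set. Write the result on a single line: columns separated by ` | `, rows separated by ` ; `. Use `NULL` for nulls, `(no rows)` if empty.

For each employees row a, compute AVG(hire_year) over rows sharing a.dept_id.
Keep row a if a.hire_year < that per-group AVG.
  dept_id=1: AVG(hire_year) = 2021.0
  dept_id=2: AVG(hire_year) = 2017.833333
  dept_id=3: AVG(hire_year) = 2013.0

2 | 2014 ; 4 | 2012 ; 6 | 2012 ; 9 | 2015 ; 10 | 2019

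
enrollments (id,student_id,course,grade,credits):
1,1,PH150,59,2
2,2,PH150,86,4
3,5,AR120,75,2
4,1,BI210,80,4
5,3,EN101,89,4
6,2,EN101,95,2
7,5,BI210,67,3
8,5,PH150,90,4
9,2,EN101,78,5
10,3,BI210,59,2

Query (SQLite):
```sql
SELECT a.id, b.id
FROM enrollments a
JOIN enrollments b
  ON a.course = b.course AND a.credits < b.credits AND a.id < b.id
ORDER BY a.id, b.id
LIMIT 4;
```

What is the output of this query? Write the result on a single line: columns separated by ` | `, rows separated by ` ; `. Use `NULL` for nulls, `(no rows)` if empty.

1 | 2 ; 1 | 8 ; 5 | 9 ; 6 | 9

Pairs (a,b) with same course, a.credits < b.credits, a.id < b.id.
course groups: AR120:{3} BI210:{4,7,10} EN101:{5,6,9} PH150:{1,2,8}
Ordered by (a.id, b.id); first 4.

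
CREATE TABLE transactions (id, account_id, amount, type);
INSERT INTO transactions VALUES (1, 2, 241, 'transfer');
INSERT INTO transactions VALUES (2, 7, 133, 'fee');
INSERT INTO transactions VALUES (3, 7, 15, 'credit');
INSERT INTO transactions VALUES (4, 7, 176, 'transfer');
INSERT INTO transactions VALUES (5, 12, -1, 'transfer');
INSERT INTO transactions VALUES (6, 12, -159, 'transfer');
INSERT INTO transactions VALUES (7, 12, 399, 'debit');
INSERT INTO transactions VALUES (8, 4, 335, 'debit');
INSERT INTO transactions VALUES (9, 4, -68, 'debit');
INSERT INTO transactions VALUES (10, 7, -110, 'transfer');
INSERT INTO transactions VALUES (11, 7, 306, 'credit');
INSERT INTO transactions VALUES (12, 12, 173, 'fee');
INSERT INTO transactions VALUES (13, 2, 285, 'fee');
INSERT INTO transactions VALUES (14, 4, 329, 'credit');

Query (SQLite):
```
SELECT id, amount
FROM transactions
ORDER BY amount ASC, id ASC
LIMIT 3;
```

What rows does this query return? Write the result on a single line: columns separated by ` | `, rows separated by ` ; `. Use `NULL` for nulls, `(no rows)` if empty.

6 | -159 ; 10 | -110 ; 9 | -68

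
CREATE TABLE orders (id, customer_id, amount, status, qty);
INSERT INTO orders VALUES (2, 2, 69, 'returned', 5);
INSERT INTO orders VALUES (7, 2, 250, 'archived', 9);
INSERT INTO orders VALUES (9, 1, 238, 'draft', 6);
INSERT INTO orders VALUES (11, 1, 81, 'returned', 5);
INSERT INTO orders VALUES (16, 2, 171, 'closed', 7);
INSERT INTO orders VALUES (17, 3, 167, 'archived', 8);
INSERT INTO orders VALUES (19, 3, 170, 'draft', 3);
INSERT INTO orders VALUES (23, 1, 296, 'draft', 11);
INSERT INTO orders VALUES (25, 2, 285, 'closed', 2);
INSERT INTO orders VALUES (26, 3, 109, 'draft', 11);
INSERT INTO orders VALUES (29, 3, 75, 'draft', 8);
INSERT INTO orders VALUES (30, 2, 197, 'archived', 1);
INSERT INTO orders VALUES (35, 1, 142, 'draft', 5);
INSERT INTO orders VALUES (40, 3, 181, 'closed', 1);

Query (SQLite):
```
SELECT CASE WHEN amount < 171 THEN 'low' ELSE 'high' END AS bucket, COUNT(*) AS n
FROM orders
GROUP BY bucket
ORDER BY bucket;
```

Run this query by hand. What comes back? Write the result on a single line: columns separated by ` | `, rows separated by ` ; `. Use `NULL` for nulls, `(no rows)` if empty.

high | 7 ; low | 7

Bucket rows by amount < 171 → 'low' else 'high'; count each bucket.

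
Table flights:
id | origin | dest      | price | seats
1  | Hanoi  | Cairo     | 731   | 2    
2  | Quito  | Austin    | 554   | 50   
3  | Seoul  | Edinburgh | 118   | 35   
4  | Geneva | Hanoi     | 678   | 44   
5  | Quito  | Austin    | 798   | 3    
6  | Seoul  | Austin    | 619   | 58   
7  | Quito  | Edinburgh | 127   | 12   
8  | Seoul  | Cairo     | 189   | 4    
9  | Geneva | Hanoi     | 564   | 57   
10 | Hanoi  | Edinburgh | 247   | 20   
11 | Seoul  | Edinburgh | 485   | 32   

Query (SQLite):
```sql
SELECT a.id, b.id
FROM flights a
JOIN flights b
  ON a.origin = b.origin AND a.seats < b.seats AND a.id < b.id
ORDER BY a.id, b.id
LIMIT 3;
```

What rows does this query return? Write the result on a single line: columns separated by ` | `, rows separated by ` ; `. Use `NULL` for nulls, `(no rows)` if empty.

Pairs (a,b) with same origin, a.seats < b.seats, a.id < b.id.
origin groups: Geneva:{4,9} Hanoi:{1,10} Quito:{2,5,7} Seoul:{3,6,8,11}
Ordered by (a.id, b.id); first 3.

1 | 10 ; 3 | 6 ; 4 | 9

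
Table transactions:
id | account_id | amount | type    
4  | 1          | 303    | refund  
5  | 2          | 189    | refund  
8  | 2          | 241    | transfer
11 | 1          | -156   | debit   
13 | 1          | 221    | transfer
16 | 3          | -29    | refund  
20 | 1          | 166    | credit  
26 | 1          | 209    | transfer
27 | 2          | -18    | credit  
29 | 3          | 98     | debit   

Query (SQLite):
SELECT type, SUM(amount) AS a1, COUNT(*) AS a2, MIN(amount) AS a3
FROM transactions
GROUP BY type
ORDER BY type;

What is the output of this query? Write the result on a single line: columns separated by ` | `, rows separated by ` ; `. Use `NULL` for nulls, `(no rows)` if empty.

credit | 148 | 2 | -18 ; debit | -58 | 2 | -156 ; refund | 463 | 3 | -29 ; transfer | 671 | 3 | 209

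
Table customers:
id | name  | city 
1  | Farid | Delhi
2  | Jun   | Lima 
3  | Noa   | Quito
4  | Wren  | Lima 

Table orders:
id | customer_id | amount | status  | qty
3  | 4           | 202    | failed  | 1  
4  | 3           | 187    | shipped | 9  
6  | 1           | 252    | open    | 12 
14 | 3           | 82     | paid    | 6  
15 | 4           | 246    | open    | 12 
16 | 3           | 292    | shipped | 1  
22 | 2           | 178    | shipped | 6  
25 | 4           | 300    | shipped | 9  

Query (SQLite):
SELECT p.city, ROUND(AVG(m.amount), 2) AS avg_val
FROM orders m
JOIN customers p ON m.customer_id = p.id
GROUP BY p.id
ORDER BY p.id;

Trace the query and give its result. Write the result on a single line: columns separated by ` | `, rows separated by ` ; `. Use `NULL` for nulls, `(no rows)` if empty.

Delhi | 252 ; Lima | 178 ; Quito | 187 ; Lima | 249.33

Join each orders row to its customers via customer_id.
Group joined rows by customers.id; compute ROUND(AVG(m.amount), 2) per group.
  1: ids {6} → ROUND(AVG(m.amount), 2)=252
  2: ids {22} → ROUND(AVG(m.amount), 2)=178
  3: ids {4, 14, 16} → ROUND(AVG(m.amount), 2)=187
  4: ids {3, 15, 25} → ROUND(AVG(m.amount), 2)=249.33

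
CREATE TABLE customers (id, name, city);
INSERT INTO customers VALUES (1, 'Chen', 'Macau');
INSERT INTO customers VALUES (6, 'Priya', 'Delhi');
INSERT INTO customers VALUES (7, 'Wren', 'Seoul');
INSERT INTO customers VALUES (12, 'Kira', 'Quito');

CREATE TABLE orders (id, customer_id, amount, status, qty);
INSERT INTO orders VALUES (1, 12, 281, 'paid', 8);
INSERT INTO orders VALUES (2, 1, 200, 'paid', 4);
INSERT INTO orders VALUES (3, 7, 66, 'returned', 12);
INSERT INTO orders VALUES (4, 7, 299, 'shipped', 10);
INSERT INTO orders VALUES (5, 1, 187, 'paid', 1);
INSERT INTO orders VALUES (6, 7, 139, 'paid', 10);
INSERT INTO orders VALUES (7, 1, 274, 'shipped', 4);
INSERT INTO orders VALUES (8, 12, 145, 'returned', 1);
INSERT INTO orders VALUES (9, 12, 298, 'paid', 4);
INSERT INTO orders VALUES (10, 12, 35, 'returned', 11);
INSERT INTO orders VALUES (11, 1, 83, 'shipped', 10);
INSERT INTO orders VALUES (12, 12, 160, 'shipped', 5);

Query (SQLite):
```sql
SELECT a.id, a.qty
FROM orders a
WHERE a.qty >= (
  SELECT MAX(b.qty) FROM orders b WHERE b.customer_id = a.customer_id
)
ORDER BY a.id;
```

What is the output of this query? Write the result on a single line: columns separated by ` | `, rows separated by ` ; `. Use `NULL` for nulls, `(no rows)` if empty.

For each orders row a, compute MAX(qty) over rows sharing a.customer_id.
Keep row a if a.qty >= that per-group MAX.
  customer_id=1: MAX(qty) = 10
  customer_id=7: MAX(qty) = 12
  customer_id=12: MAX(qty) = 11

3 | 12 ; 10 | 11 ; 11 | 10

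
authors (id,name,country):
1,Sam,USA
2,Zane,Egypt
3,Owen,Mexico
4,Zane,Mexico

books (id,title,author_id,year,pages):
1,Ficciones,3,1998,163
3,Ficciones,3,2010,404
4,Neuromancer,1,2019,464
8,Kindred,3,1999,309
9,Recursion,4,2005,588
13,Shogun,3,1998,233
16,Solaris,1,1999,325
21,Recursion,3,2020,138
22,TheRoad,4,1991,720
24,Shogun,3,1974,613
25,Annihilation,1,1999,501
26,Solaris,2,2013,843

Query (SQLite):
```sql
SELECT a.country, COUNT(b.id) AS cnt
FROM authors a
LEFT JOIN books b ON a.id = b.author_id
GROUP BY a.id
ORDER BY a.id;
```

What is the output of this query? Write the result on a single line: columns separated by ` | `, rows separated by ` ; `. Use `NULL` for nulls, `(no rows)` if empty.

USA | 3 ; Egypt | 1 ; Mexico | 6 ; Mexico | 2

LEFT JOIN keeps every authors row; unmatched ones get NULL for books columns.
Group by authors.id and compute COUNT(b.id). COUNT(col) of an all-NULL group is 0.
  1: ids {4, 16, 25} → COUNT(b.id)=3
  2: ids {26} → COUNT(b.id)=1
  3: ids {1, 3, 8, 13, 21, 24} → COUNT(b.id)=6
  4: ids {9, 22} → COUNT(b.id)=2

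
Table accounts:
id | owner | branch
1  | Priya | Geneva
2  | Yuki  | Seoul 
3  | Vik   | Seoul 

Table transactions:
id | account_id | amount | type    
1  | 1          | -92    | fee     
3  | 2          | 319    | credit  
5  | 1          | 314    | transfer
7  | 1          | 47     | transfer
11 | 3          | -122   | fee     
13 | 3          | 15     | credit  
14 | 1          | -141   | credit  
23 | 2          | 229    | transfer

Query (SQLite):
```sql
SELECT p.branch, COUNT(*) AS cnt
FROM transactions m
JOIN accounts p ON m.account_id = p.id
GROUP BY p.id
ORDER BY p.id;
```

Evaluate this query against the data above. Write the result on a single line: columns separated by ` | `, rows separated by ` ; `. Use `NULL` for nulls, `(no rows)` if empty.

Geneva | 4 ; Seoul | 2 ; Seoul | 2

Join each transactions row to its accounts via account_id.
Group joined rows by accounts.id; compute COUNT(*) per group.
  1: ids {1, 5, 7, 14} → COUNT(*)=4
  2: ids {3, 23} → COUNT(*)=2
  3: ids {11, 13} → COUNT(*)=2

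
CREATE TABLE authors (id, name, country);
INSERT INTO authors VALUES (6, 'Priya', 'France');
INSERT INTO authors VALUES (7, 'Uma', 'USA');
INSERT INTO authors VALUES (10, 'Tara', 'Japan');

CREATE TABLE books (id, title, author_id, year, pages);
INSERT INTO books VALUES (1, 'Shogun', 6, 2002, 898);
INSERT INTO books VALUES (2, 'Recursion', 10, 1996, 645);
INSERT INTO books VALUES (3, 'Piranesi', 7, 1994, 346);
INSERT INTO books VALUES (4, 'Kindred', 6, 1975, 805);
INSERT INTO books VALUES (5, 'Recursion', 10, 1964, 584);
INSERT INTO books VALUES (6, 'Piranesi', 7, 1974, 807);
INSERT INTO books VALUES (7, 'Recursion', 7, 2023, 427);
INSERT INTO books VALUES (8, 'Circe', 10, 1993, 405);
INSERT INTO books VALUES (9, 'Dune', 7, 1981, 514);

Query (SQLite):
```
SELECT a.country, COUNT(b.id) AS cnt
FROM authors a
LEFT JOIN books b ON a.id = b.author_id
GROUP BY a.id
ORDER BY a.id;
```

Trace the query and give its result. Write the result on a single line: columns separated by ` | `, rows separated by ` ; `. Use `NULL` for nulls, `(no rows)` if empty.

France | 2 ; USA | 4 ; Japan | 3

LEFT JOIN keeps every authors row; unmatched ones get NULL for books columns.
Group by authors.id and compute COUNT(b.id). COUNT(col) of an all-NULL group is 0.
  6: ids {1, 4} → COUNT(b.id)=2
  7: ids {3, 6, 7, 9} → COUNT(b.id)=4
  10: ids {2, 5, 8} → COUNT(b.id)=3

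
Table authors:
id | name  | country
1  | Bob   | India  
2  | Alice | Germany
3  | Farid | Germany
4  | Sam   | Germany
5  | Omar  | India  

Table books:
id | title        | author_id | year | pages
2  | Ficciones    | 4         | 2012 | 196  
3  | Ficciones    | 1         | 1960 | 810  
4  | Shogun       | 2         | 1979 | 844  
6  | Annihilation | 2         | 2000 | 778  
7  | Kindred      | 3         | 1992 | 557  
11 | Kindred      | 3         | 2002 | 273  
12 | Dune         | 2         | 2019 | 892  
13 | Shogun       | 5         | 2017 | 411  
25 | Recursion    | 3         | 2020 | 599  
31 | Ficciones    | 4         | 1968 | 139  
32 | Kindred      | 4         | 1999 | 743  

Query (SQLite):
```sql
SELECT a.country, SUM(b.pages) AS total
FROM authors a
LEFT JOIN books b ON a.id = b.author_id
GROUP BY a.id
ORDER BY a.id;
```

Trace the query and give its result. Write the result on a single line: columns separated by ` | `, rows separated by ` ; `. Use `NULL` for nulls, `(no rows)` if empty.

India | 810 ; Germany | 2514 ; Germany | 1429 ; Germany | 1078 ; India | 411

LEFT JOIN keeps every authors row; unmatched ones get NULL for books columns.
Group by authors.id and compute SUM(b.pages). SUM over an all-NULL group is NULL.
  1: ids {3} → SUM(b.pages)=810
  2: ids {4, 6, 12} → SUM(b.pages)=2514
  3: ids {7, 11, 25} → SUM(b.pages)=1429
  4: ids {2, 31, 32} → SUM(b.pages)=1078
  5: ids {13} → SUM(b.pages)=411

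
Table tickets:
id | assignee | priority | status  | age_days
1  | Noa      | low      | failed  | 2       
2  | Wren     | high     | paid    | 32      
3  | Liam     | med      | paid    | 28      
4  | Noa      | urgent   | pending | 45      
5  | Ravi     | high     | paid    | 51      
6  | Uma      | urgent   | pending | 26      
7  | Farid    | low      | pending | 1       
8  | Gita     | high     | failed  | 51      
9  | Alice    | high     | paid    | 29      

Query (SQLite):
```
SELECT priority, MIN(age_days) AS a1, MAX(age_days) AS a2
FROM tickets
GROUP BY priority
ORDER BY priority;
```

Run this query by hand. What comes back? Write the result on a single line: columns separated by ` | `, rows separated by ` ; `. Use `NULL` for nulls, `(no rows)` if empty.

Group tickets by priority.
Per group compute: MIN(age_days), MAX(age_days).
  high: ids {2, 5, 8, 9} → MIN(age_days)=29, MAX(age_days)=51
  low: ids {1, 7} → MIN(age_days)=1, MAX(age_days)=2
  med: ids {3} → MIN(age_days)=28, MAX(age_days)=28
  urgent: ids {4, 6} → MIN(age_days)=26, MAX(age_days)=45

high | 29 | 51 ; low | 1 | 2 ; med | 28 | 28 ; urgent | 26 | 45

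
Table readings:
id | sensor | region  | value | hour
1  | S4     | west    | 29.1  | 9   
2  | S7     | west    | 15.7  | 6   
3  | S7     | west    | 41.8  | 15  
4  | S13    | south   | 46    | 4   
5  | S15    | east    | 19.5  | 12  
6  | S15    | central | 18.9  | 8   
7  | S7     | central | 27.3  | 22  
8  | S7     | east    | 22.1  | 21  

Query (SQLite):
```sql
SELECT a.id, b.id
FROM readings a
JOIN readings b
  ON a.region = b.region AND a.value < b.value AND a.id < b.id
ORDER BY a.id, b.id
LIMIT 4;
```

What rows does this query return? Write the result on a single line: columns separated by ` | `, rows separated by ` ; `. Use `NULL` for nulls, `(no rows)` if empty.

1 | 3 ; 2 | 3 ; 5 | 8 ; 6 | 7

Pairs (a,b) with same region, a.value < b.value, a.id < b.id.
region groups: central:{6,7} east:{5,8} south:{4} west:{1,2,3}
Ordered by (a.id, b.id); first 4.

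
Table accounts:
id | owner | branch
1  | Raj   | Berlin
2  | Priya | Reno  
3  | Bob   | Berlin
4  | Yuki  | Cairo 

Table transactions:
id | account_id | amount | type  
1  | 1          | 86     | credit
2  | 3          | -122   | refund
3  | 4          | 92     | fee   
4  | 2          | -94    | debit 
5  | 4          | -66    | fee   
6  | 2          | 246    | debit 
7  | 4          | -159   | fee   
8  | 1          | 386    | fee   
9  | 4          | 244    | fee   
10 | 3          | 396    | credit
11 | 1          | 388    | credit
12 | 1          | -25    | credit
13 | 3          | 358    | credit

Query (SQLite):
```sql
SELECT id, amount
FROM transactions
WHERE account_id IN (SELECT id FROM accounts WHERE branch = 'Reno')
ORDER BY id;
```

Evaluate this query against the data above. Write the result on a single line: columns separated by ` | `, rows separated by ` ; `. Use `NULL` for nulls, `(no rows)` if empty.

4 | -94 ; 6 | 246

Inner query: accounts.id where branch = 'Reno'.
Outer: keep transactions rows whose account_id is in that set.
Inner query → {2}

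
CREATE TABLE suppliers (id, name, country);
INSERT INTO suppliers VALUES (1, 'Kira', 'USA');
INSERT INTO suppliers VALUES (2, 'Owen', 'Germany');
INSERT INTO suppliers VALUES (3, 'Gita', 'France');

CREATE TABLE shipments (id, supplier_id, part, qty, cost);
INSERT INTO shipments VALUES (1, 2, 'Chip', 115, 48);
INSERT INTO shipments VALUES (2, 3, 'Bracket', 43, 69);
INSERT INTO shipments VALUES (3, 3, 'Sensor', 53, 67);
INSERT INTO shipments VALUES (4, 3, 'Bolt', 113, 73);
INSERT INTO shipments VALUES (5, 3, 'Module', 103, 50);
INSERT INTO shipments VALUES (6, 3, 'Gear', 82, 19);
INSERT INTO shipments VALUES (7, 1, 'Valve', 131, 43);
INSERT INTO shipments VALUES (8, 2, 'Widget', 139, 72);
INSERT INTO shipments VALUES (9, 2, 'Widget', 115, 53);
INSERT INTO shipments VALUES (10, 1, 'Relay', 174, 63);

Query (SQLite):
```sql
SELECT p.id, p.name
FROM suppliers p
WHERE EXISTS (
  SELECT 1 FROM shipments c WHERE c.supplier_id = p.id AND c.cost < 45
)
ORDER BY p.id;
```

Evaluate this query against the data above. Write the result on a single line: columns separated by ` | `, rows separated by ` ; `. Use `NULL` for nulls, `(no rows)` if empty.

1 | Kira ; 3 | Gita

For each suppliers row, check whether any shipments with matching supplier_id has cost < 45.
Keep rows where that is true.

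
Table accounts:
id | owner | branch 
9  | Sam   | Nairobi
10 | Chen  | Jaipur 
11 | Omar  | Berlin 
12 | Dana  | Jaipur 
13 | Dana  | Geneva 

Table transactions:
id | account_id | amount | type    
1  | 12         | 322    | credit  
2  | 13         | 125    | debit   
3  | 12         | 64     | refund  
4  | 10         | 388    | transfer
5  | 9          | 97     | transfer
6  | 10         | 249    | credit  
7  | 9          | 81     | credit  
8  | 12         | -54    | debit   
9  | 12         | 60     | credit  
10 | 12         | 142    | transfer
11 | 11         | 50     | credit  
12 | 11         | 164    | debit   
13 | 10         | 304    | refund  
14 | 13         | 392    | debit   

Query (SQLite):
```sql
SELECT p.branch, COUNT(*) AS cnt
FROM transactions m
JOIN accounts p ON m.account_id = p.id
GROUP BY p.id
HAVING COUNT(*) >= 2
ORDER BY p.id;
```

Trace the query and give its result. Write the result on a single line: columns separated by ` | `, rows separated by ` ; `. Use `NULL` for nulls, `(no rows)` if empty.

Nairobi | 2 ; Jaipur | 3 ; Berlin | 2 ; Jaipur | 5 ; Geneva | 2

Join each transactions row to its accounts via account_id.
Group joined rows by accounts.id; compute COUNT(*) per group.
HAVING: keep groups with count ≥ 2.
  9: ids {5, 7} → COUNT(*)=2
  10: ids {4, 6, 13} → COUNT(*)=3
  11: ids {11, 12} → COUNT(*)=2
  12: ids {1, 3, 8, 9, 10} → COUNT(*)=5
  13: ids {2, 14} → COUNT(*)=2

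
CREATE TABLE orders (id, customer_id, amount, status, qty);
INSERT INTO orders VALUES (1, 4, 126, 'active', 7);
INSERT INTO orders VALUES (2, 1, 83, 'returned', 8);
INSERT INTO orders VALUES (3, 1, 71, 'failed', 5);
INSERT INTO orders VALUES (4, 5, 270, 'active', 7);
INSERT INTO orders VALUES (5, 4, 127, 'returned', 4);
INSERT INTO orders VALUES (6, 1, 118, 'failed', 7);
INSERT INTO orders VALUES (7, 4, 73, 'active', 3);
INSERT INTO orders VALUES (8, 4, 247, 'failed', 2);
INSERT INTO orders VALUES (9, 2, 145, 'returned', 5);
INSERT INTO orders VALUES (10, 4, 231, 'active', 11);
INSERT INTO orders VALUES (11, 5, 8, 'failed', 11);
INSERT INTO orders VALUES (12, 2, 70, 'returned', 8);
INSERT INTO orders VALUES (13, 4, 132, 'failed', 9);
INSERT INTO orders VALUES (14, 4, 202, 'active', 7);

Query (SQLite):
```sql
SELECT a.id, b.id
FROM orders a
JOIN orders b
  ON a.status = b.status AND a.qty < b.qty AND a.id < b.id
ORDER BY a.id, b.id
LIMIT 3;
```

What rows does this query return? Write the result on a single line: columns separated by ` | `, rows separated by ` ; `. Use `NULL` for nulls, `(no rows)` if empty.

1 | 10 ; 3 | 6 ; 3 | 11

Pairs (a,b) with same status, a.qty < b.qty, a.id < b.id.
status groups: active:{1,4,7,10,14} failed:{3,6,8,11,13} returned:{2,5,9,12}
Ordered by (a.id, b.id); first 3.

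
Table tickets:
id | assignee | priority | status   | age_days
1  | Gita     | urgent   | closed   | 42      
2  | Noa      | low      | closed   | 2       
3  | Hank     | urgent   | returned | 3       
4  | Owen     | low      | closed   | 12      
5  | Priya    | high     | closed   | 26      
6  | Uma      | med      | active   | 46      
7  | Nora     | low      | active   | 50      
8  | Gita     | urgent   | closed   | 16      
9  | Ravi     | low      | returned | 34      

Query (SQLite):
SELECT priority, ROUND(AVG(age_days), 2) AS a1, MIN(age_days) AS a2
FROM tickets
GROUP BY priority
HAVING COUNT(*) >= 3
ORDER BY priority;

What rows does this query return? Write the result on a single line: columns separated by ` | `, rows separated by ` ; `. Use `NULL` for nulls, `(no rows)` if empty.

Group tickets by priority.
Per group compute: ROUND(AVG(age_days), 2), MIN(age_days).
HAVING: drop groups with fewer than 3 rows.
  high: ids {5} → ROUND(AVG(age_days), 2)=26, MIN(age_days)=26
  low: ids {2, 4, 7, 9} → ROUND(AVG(age_days), 2)=24.5, MIN(age_days)=2
  med: ids {6} → ROUND(AVG(age_days), 2)=46, MIN(age_days)=46
  urgent: ids {1, 3, 8} → ROUND(AVG(age_days), 2)=20.33, MIN(age_days)=3

low | 24.5 | 2 ; urgent | 20.33 | 3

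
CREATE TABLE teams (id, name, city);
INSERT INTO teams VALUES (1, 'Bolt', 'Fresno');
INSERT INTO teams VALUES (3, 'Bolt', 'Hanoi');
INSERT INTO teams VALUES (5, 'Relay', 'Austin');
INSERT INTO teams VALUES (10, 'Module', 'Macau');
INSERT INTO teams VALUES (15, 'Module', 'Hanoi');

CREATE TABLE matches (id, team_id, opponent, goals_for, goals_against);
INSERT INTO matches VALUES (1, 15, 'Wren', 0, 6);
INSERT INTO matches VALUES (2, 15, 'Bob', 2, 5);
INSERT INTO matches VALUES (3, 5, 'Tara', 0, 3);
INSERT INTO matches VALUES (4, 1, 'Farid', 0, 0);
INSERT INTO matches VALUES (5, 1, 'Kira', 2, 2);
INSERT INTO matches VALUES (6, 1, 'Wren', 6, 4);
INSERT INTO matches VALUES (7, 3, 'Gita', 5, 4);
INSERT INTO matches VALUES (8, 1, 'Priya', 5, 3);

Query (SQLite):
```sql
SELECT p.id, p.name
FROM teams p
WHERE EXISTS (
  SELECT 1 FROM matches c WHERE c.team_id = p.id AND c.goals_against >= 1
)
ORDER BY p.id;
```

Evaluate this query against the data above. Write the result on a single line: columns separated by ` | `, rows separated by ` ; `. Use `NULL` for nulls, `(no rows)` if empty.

For each teams row, check whether any matches with matching team_id has goals_against >= 1.
Keep rows where that is true.

1 | Bolt ; 3 | Bolt ; 5 | Relay ; 15 | Module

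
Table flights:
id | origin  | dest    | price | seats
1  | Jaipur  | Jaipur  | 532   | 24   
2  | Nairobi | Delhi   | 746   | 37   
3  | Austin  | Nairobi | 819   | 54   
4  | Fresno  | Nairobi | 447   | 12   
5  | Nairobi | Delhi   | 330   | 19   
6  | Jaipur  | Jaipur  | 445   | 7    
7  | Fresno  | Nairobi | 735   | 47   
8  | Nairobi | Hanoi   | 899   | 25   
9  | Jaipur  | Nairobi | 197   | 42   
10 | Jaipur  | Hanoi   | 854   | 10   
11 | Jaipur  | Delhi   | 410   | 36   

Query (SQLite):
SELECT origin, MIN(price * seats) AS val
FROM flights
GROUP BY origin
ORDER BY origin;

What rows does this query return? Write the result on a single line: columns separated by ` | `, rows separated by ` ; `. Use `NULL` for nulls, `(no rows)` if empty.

Austin | 44226 ; Fresno | 5364 ; Jaipur | 3115 ; Nairobi | 6270

For each row compute price * seats.
Group by origin; take MIN of the expression per group.
  Austin: ids {3} → MIN(price * seats)=44226
  Fresno: ids {4, 7} → MIN(price * seats)=5364
  Jaipur: ids {1, 6, 9, 10, 11} → MIN(price * seats)=3115
  Nairobi: ids {2, 5, 8} → MIN(price * seats)=6270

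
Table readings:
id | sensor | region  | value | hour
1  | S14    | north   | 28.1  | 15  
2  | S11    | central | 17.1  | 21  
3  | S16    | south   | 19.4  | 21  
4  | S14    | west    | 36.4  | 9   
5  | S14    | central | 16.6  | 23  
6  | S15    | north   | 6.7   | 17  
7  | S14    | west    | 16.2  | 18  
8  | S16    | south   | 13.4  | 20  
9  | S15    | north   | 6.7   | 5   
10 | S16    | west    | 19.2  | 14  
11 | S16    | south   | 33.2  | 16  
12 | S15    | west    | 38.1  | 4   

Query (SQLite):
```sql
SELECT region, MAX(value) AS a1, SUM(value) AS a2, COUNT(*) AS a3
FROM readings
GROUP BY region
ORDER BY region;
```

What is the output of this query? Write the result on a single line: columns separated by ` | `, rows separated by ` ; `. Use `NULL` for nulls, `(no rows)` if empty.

central | 17.1 | 33.7 | 2 ; north | 28.1 | 41.5 | 3 ; south | 33.2 | 66 | 3 ; west | 38.1 | 109.9 | 4

Group readings by region.
Per group compute: MAX(value), SUM(value), COUNT(*).
  central: ids {2, 5} → MAX(value)=17.1, SUM(value)=33.7, COUNT(*)=2
  north: ids {1, 6, 9} → MAX(value)=28.1, SUM(value)=41.5, COUNT(*)=3
  south: ids {3, 8, 11} → MAX(value)=33.2, SUM(value)=66, COUNT(*)=3
  west: ids {4, 7, 10, 12} → MAX(value)=38.1, SUM(value)=109.9, COUNT(*)=4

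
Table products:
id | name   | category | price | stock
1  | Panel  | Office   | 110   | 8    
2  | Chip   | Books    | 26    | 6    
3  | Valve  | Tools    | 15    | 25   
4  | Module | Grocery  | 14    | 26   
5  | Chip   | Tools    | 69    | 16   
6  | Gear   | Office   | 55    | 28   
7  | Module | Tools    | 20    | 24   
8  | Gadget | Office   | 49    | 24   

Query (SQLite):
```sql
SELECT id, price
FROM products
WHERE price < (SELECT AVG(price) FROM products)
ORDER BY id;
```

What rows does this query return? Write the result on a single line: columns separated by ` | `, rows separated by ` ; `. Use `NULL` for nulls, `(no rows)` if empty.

Scalar subquery: AVG(price) over all products rows = 44.75.
Keep rows where price < that value.

2 | 26 ; 3 | 15 ; 4 | 14 ; 7 | 20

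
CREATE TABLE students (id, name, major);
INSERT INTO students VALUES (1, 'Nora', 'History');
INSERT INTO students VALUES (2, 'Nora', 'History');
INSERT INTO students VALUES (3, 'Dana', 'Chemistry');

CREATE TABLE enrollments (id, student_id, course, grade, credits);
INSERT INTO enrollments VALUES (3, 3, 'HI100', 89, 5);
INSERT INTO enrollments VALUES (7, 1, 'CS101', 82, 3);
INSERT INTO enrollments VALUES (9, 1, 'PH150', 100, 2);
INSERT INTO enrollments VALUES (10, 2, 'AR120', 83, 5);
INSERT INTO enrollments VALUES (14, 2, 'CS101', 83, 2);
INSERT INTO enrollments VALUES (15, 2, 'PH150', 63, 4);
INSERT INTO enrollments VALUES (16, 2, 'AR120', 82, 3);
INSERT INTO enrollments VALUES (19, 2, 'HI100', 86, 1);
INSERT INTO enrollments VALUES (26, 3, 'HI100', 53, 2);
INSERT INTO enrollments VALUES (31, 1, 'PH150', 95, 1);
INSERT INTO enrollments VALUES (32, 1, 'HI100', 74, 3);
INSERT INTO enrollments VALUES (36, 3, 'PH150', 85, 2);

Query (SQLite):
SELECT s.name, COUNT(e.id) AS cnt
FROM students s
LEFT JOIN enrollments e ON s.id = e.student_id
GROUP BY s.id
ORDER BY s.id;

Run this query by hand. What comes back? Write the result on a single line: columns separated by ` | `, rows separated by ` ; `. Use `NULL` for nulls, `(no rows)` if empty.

LEFT JOIN keeps every students row; unmatched ones get NULL for enrollments columns.
Group by students.id and compute COUNT(e.id). COUNT(col) of an all-NULL group is 0.
  1: ids {7, 9, 31, 32} → COUNT(e.id)=4
  2: ids {10, 14, 15, 16, 19} → COUNT(e.id)=5
  3: ids {3, 26, 36} → COUNT(e.id)=3

Nora | 4 ; Nora | 5 ; Dana | 3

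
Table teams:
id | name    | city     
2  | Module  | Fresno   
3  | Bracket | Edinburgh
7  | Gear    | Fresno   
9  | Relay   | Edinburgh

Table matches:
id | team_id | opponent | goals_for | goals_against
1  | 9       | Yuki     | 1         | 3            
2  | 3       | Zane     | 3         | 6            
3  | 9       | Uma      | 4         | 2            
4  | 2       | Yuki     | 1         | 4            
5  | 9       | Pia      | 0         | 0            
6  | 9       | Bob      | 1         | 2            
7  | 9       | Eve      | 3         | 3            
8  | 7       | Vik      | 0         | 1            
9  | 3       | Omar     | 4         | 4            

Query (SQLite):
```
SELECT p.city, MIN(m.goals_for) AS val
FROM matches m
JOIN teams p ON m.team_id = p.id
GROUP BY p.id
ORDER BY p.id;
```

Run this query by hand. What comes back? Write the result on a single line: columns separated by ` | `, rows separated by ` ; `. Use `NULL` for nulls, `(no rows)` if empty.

Join each matches row to its teams via team_id.
Group joined rows by teams.id; compute MIN(m.goals_for) per group.
  2: ids {4} → MIN(m.goals_for)=1
  3: ids {2, 9} → MIN(m.goals_for)=3
  7: ids {8} → MIN(m.goals_for)=0
  9: ids {1, 3, 5, 6, 7} → MIN(m.goals_for)=0

Fresno | 1 ; Edinburgh | 3 ; Fresno | 0 ; Edinburgh | 0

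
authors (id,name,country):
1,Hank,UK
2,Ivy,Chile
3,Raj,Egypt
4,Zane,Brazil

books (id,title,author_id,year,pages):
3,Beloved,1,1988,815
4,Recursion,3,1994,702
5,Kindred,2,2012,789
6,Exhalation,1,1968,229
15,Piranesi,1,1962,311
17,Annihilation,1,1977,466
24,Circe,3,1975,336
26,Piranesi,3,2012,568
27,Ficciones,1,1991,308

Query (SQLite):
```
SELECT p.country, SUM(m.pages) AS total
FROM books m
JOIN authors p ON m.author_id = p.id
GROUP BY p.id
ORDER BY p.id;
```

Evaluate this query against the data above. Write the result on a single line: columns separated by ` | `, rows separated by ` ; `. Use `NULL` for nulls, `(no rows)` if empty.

Join each books row to its authors via author_id.
Group joined rows by authors.id; compute SUM(m.pages) per group.
  1: ids {3, 6, 15, 17, 27} → SUM(m.pages)=2129
  2: ids {5} → SUM(m.pages)=789
  3: ids {4, 24, 26} → SUM(m.pages)=1606

UK | 2129 ; Chile | 789 ; Egypt | 1606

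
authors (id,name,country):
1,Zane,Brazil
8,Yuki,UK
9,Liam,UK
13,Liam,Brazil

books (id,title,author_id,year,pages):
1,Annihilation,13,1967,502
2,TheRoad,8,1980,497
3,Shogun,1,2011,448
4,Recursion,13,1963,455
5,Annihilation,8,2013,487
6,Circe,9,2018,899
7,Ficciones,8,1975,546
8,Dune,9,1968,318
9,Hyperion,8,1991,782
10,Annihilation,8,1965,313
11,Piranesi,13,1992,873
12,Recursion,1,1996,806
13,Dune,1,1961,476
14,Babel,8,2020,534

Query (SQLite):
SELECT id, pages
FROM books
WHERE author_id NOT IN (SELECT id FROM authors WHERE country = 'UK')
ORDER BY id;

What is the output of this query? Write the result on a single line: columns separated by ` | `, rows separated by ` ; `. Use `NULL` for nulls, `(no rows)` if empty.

Inner query: authors.id where country = 'UK'.
Outer: keep books rows whose author_id is not in that set.
Inner query → {8, 9}

1 | 502 ; 3 | 448 ; 4 | 455 ; 11 | 873 ; 12 | 806 ; 13 | 476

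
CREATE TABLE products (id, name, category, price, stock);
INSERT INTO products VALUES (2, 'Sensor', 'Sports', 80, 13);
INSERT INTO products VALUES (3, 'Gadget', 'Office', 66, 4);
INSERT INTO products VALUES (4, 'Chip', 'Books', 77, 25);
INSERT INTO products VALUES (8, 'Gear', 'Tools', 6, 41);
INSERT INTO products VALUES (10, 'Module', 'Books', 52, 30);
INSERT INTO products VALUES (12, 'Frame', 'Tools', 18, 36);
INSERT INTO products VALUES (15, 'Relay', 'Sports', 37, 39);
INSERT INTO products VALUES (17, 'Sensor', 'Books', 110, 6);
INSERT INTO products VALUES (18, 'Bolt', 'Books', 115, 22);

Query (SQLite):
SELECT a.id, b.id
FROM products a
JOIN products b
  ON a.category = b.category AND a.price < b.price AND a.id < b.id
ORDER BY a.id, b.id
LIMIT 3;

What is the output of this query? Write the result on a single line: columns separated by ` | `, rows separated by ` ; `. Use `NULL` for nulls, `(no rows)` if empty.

Pairs (a,b) with same category, a.price < b.price, a.id < b.id.
category groups: Books:{4,10,17,18} Office:{3} Sports:{2,15} Tools:{8,12}
Ordered by (a.id, b.id); first 3.

4 | 17 ; 4 | 18 ; 8 | 12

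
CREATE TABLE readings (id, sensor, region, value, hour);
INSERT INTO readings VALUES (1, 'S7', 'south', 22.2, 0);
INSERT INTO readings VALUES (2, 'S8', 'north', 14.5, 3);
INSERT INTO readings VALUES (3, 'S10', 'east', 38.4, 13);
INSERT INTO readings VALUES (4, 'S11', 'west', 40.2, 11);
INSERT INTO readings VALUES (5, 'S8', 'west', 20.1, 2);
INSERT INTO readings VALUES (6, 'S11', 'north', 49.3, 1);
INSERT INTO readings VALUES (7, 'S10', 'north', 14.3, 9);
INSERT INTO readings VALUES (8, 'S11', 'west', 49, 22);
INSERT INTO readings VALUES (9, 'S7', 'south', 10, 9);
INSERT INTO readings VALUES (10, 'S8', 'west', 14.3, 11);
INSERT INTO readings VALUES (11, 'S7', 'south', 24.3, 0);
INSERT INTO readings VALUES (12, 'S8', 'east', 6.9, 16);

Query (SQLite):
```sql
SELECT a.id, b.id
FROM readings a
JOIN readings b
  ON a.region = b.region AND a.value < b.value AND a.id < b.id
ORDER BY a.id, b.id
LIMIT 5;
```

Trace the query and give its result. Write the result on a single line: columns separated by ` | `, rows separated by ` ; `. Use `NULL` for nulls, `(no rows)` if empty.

1 | 11 ; 2 | 6 ; 4 | 8 ; 5 | 8 ; 9 | 11

Pairs (a,b) with same region, a.value < b.value, a.id < b.id.
region groups: east:{3,12} north:{2,6,7} south:{1,9,11} west:{4,5,8,10}
Ordered by (a.id, b.id); first 5.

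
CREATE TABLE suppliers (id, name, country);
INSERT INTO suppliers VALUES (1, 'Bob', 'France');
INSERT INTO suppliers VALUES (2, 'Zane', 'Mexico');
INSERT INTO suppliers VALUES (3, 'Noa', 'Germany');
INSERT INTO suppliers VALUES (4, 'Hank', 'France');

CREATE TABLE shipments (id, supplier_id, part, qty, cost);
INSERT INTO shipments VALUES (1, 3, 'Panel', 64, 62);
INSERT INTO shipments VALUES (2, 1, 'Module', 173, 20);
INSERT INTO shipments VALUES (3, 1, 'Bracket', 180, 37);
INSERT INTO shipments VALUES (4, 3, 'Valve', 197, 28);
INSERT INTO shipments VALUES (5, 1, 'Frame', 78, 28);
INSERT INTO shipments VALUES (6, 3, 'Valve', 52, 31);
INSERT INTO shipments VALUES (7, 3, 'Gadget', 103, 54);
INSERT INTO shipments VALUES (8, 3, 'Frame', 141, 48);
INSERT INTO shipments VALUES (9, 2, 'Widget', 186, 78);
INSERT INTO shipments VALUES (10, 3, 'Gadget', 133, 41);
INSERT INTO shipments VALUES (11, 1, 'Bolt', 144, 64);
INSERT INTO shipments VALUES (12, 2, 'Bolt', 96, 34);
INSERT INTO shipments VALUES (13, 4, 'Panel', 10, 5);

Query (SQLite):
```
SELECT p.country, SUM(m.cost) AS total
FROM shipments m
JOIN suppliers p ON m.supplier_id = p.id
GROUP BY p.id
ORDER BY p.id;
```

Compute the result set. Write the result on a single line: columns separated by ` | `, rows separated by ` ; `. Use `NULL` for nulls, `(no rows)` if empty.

France | 149 ; Mexico | 112 ; Germany | 264 ; France | 5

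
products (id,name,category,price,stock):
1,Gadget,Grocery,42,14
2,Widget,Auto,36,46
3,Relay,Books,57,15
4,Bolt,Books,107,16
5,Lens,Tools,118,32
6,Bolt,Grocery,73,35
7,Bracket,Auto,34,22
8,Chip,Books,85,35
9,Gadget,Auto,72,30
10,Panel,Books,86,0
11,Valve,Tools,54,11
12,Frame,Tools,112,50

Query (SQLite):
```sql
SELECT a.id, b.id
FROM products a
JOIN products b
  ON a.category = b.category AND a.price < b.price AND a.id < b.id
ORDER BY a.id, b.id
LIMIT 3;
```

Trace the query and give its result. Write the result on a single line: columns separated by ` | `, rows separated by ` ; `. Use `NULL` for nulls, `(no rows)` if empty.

1 | 6 ; 2 | 9 ; 3 | 4

Pairs (a,b) with same category, a.price < b.price, a.id < b.id.
category groups: Auto:{2,7,9} Books:{3,4,8,10} Grocery:{1,6} Tools:{5,11,12}
Ordered by (a.id, b.id); first 3.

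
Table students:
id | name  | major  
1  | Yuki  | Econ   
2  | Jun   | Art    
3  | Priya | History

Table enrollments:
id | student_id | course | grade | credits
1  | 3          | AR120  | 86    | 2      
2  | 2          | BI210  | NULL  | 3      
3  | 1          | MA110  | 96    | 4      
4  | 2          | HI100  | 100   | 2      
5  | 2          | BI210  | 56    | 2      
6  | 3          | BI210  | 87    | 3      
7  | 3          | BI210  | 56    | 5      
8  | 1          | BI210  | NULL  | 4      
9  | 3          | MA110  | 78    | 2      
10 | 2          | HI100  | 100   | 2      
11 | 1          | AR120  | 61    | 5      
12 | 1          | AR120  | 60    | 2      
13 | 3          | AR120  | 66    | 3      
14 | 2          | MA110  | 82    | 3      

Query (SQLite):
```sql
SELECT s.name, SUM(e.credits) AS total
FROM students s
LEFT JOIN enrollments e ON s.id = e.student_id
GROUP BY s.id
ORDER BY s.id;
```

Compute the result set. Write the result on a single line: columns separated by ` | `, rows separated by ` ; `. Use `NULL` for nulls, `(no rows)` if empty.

LEFT JOIN keeps every students row; unmatched ones get NULL for enrollments columns.
Group by students.id and compute SUM(e.credits). SUM over an all-NULL group is NULL.
  1: ids {3, 8, 11, 12} → SUM(e.credits)=15
  2: ids {2, 4, 5, 10, 14} → SUM(e.credits)=12
  3: ids {1, 6, 7, 9, 13} → SUM(e.credits)=15

Yuki | 15 ; Jun | 12 ; Priya | 15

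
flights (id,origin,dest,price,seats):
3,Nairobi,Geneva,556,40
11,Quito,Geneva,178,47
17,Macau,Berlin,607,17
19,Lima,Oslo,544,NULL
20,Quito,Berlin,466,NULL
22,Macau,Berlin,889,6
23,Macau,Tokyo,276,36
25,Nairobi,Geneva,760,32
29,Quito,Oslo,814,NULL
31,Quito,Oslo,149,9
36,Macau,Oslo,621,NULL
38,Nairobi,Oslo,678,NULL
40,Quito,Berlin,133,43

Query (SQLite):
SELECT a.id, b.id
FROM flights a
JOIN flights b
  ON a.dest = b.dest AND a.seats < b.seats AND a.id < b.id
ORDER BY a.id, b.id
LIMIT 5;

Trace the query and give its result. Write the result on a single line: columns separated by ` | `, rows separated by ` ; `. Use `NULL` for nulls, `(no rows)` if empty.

Pairs (a,b) with same dest, a.seats < b.seats, a.id < b.id.
dest groups: Berlin:{17,20,22,40} Geneva:{3,11,25} Oslo:{19,29,31,36,38} Tokyo:{23}
Ordered by (a.id, b.id); first 5.

3 | 11 ; 17 | 40 ; 22 | 40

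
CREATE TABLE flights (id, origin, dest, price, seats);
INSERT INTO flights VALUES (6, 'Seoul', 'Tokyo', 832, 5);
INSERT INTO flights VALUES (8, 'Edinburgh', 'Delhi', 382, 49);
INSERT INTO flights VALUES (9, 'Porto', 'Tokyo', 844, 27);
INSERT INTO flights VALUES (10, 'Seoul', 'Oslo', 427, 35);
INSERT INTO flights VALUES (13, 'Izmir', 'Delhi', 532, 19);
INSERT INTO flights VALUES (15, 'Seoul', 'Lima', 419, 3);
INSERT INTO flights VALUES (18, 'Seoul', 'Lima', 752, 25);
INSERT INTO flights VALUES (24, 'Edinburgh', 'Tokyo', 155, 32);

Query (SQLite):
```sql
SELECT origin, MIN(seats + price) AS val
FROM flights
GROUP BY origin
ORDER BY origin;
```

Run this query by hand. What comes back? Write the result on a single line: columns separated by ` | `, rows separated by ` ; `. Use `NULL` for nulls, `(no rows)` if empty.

For each row compute seats + price.
Group by origin; take MIN of the expression per group.
  Edinburgh: ids {8, 24} → MIN(seats + price)=187
  Izmir: ids {13} → MIN(seats + price)=551
  Porto: ids {9} → MIN(seats + price)=871
  Seoul: ids {6, 10, 15, 18} → MIN(seats + price)=422

Edinburgh | 187 ; Izmir | 551 ; Porto | 871 ; Seoul | 422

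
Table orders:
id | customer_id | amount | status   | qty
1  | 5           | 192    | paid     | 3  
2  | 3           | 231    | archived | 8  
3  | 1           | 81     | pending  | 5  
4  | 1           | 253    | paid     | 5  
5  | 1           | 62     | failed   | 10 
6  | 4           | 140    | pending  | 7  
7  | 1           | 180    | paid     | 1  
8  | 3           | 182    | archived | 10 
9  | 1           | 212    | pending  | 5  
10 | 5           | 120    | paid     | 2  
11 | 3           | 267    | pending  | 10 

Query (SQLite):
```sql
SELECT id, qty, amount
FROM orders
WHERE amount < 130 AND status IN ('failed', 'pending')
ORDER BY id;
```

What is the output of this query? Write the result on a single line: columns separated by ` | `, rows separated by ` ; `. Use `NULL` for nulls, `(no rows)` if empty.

3 | 5 | 81 ; 5 | 10 | 62

amount < 130: ids {3, 5, 10}
status IN ('failed', 'pending'): ids {3, 5, 6, 9, 11}
Combine with AND.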